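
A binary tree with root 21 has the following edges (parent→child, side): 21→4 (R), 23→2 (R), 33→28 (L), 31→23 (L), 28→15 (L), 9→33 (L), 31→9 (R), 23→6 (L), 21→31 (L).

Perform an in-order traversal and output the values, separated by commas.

In-order visits the left subtree, then the node, then the right subtree.
At 21: go left to 31.
  At 31: go left to 23.
    At 23: go left to 6.
      6 is a leaf — visit 6.
    Visit 23.
    At 23: go right to 2.
      2 is a leaf — visit 2.
  Visit 31.
  At 31: go right to 9.
    At 9: go left to 33.
      At 33: go left to 28.
        At 28: go left to 15.
          15 is a leaf — visit 15.
        Visit 28.
        At 28: no right child.
      Visit 33.
      At 33: no right child.
    Visit 9.
    At 9: no right child.
Visit 21.
At 21: go right to 4.
  4 is a leaf — visit 4.

6, 23, 2, 31, 15, 28, 33, 9, 21, 4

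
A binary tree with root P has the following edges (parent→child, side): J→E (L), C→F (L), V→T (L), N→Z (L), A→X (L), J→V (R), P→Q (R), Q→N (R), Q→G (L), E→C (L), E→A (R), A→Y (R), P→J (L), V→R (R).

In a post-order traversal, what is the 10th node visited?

J

Post-order visits the left subtree, then the right subtree, then the node.
At P: go left to J.
  At J: go left to E.
    At E: go left to C.
      At C: go left to F.
        F is a leaf — visit F.
      At C: no right child.
      Visit C.
    At E: go right to A.
      At A: go left to X.
        X is a leaf — visit X.
      At A: go right to Y.
        Y is a leaf — visit Y.
      Visit A.
    Visit E.
  At J: go right to V.
    At V: go left to T.
      T is a leaf — visit T.
    At V: go right to R.
      R is a leaf — visit R.
    Visit V.
  Visit J.
At P: go right to Q.
  At Q: go left to G.
    G is a leaf — visit G.
  At Q: go right to N.
    At N: go left to Z.
      Z is a leaf — visit Z.
    At N: no right child.
    Visit N.
  Visit Q.
Visit P.
Full post-order sequence: F, C, X, Y, A, E, T, R, V, J, G, Z, N, Q, P.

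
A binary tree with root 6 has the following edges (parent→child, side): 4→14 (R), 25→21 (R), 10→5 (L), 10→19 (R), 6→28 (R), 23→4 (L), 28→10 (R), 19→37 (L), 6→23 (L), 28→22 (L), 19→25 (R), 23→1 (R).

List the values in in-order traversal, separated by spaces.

4 14 23 1 6 22 28 5 10 37 19 25 21

In-order visits the left subtree, then the node, then the right subtree.
At 6: go left to 23.
  At 23: go left to 4.
    At 4: no left child.
    Visit 4.
    At 4: go right to 14.
      14 is a leaf — visit 14.
  Visit 23.
  At 23: go right to 1.
    1 is a leaf — visit 1.
Visit 6.
At 6: go right to 28.
  At 28: go left to 22.
    22 is a leaf — visit 22.
  Visit 28.
  At 28: go right to 10.
    At 10: go left to 5.
      5 is a leaf — visit 5.
    Visit 10.
    At 10: go right to 19.
      At 19: go left to 37.
        37 is a leaf — visit 37.
      Visit 19.
      At 19: go right to 25.
        At 25: no left child.
        Visit 25.
        At 25: go right to 21.
          21 is a leaf — visit 21.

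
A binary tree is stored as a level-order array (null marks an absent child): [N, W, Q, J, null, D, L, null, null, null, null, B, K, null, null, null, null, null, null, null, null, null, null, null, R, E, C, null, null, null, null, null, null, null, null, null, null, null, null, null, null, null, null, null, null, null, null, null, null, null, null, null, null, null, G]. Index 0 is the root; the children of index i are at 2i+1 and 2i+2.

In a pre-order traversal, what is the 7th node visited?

R

Pre-order visits the node, then its left subtree, then its right subtree.
Visit N.
At N: go left to W.
  Visit W.
  At W: go left to J.
    J is a leaf — visit J.
  At W: no right child.
At N: go right to Q.
  Visit Q.
  At Q: go left to D.
    Visit D.
    At D: go left to B.
      Visit B.
      At B: no left child.
      At B: go right to R.
        R is a leaf — visit R.
    At D: go right to K.
      Visit K.
      At K: go left to E.
        E is a leaf — visit E.
      At K: go right to C.
        Visit C.
        At C: no left child.
        At C: go right to G.
          G is a leaf — visit G.
  At Q: go right to L.
    L is a leaf — visit L.
Full pre-order sequence: N, W, J, Q, D, B, R, K, E, C, G, L.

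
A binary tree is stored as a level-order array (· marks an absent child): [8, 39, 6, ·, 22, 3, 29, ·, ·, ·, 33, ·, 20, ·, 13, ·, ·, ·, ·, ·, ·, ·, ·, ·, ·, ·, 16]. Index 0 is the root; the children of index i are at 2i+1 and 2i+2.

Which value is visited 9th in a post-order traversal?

6

Post-order visits the left subtree, then the right subtree, then the node.
At 8: go left to 39.
  At 39: no left child.
  At 39: go right to 22.
    At 22: no left child.
    At 22: go right to 33.
      33 is a leaf — visit 33.
    Visit 22.
  Visit 39.
At 8: go right to 6.
  At 6: go left to 3.
    At 3: no left child.
    At 3: go right to 20.
      At 20: no left child.
      At 20: go right to 16.
        16 is a leaf — visit 16.
      Visit 20.
    Visit 3.
  At 6: go right to 29.
    At 29: no left child.
    At 29: go right to 13.
      13 is a leaf — visit 13.
    Visit 29.
  Visit 6.
Visit 8.
Full post-order sequence: 33, 22, 39, 16, 20, 3, 13, 29, 6, 8.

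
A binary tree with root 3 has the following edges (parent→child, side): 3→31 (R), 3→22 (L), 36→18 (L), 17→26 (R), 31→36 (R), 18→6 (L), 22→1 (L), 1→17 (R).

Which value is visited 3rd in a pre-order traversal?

Pre-order visits the node, then its left subtree, then its right subtree.
Visit 3.
At 3: go left to 22.
  Visit 22.
  At 22: go left to 1.
    Visit 1.
    At 1: no left child.
    At 1: go right to 17.
      Visit 17.
      At 17: no left child.
      At 17: go right to 26.
        26 is a leaf — visit 26.
  At 22: no right child.
At 3: go right to 31.
  Visit 31.
  At 31: no left child.
  At 31: go right to 36.
    Visit 36.
    At 36: go left to 18.
      Visit 18.
      At 18: go left to 6.
        6 is a leaf — visit 6.
      At 18: no right child.
    At 36: no right child.
Full pre-order sequence: 3, 22, 1, 17, 26, 31, 36, 18, 6.

1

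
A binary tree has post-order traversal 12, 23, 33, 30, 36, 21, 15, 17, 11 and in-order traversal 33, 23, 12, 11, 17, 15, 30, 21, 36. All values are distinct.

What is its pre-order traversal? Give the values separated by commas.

11, 33, 23, 12, 17, 15, 21, 30, 36

The last element of post-order is the root; it splits in-order into left and right subtrees.
Root 11: left subtree has 3 nodes {33, 23, 12}, right has 5 {17, 15, 30, 21, 36}.
  Root 33: left subtree has 0 nodes { }, right has 2 {23, 12}.
    Root 23: left subtree has 0 nodes { }, right has 1 {12}.
  Root 17: left subtree has 0 nodes { }, right has 4 {15, 30, 21, 36}.
    Root 15: left subtree has 0 nodes { }, right has 3 {30, 21, 36}.
      Root 21: left subtree has 1 node {30}, right has 1 {36}.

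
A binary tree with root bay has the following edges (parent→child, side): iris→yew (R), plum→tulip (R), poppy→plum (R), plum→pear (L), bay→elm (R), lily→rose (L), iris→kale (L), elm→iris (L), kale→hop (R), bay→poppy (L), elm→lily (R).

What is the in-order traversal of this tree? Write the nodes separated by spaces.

In-order visits the left subtree, then the node, then the right subtree.
At bay: go left to poppy.
  At poppy: no left child.
  Visit poppy.
  At poppy: go right to plum.
    At plum: go left to pear.
      pear is a leaf — visit pear.
    Visit plum.
    At plum: go right to tulip.
      tulip is a leaf — visit tulip.
Visit bay.
At bay: go right to elm.
  At elm: go left to iris.
    At iris: go left to kale.
      At kale: no left child.
      Visit kale.
      At kale: go right to hop.
        hop is a leaf — visit hop.
    Visit iris.
    At iris: go right to yew.
      yew is a leaf — visit yew.
  Visit elm.
  At elm: go right to lily.
    At lily: go left to rose.
      rose is a leaf — visit rose.
    Visit lily.
    At lily: no right child.

poppy pear plum tulip bay kale hop iris yew elm rose lily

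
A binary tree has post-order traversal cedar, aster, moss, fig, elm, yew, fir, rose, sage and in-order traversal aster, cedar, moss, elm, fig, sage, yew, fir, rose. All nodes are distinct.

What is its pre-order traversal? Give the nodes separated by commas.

The last element of post-order is the root; it splits in-order into left and right subtrees.
Root sage: left subtree has 5 nodes {aster, cedar, moss, elm, fig}, right has 3 {yew, fir, rose}.
  Root elm: left subtree has 3 nodes {aster, cedar, moss}, right has 1 {fig}.
    Root moss: left subtree has 2 nodes {aster, cedar}, right has 0 { }.
      Root aster: left subtree has 0 nodes { }, right has 1 {cedar}.
  Root rose: left subtree has 2 nodes {yew, fir}, right has 0 { }.
    Root fir: left subtree has 1 node {yew}, right has 0 { }.

sage, elm, moss, aster, cedar, fig, rose, fir, yew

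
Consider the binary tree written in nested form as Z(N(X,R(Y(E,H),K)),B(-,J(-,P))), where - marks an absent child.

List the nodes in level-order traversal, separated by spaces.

Level-order visits nodes level by level from the root, left to right within each level.
Level 0: Z
Level 1: N, B
Level 2: X, R, J
Level 3: Y, K, P
Level 4: E, H

Z N B X R J Y K P E H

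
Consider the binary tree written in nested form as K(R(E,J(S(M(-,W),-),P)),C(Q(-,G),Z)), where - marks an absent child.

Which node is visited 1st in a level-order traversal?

K

Level-order visits nodes level by level from the root, left to right within each level.
Level 0: K
Level 1: R, C
Level 2: E, J, Q, Z
Level 3: S, P, G
Level 4: M
Level 5: W
Full level-order sequence: K, R, C, E, J, Q, Z, S, P, G, M, W.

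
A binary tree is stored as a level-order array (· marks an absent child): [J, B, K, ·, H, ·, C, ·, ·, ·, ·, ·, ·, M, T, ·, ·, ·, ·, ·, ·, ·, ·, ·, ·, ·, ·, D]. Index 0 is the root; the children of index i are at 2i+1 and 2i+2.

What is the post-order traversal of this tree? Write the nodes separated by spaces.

H B D M T C K J

Post-order visits the left subtree, then the right subtree, then the node.
At J: go left to B.
  At B: no left child.
  At B: go right to H.
    H is a leaf — visit H.
  Visit B.
At J: go right to K.
  At K: no left child.
  At K: go right to C.
    At C: go left to M.
      At M: go left to D.
        D is a leaf — visit D.
      At M: no right child.
      Visit M.
    At C: go right to T.
      T is a leaf — visit T.
    Visit C.
  Visit K.
Visit J.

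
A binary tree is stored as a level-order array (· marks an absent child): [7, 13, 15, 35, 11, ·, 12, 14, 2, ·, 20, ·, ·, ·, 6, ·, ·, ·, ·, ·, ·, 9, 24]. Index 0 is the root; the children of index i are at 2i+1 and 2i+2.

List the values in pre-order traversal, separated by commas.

Pre-order visits the node, then its left subtree, then its right subtree.
Visit 7.
At 7: go left to 13.
  Visit 13.
  At 13: go left to 35.
    Visit 35.
    At 35: go left to 14.
      14 is a leaf — visit 14.
    At 35: go right to 2.
      2 is a leaf — visit 2.
  At 13: go right to 11.
    Visit 11.
    At 11: no left child.
    At 11: go right to 20.
      Visit 20.
      At 20: go left to 9.
        9 is a leaf — visit 9.
      At 20: go right to 24.
        24 is a leaf — visit 24.
At 7: go right to 15.
  Visit 15.
  At 15: no left child.
  At 15: go right to 12.
    Visit 12.
    At 12: no left child.
    At 12: go right to 6.
      6 is a leaf — visit 6.

7, 13, 35, 14, 2, 11, 20, 9, 24, 15, 12, 6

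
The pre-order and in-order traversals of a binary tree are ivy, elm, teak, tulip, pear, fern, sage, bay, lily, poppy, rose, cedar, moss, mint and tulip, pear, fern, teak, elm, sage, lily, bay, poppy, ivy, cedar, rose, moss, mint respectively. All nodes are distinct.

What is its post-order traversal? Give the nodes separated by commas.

fern, pear, tulip, teak, lily, poppy, bay, sage, elm, cedar, mint, moss, rose, ivy

The first element of pre-order is the root; it splits in-order into left and right subtrees.
Root ivy: left subtree has 9 nodes {tulip, pear, fern, teak, elm, sage, lily, bay, poppy}, right has 4 {cedar, rose, moss, mint}.
  Root elm: left subtree has 4 nodes {tulip, pear, fern, teak}, right has 4 {sage, lily, bay, poppy}.
    Root teak: left subtree has 3 nodes {tulip, pear, fern}, right has 0 { }.
      Root tulip: left subtree has 0 nodes { }, right has 2 {pear, fern}.
        Root pear: left subtree has 0 nodes { }, right has 1 {fern}.
    Root sage: left subtree has 0 nodes { }, right has 3 {lily, bay, poppy}.
      Root bay: left subtree has 1 node {lily}, right has 1 {poppy}.
  Root rose: left subtree has 1 node {cedar}, right has 2 {moss, mint}.
    Root moss: left subtree has 0 nodes { }, right has 1 {mint}.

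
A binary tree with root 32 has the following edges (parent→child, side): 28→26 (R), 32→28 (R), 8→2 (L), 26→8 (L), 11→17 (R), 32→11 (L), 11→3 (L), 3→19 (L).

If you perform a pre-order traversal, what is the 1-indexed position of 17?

5

Pre-order visits the node, then its left subtree, then its right subtree.
Visit 32.
At 32: go left to 11.
  Visit 11.
  At 11: go left to 3.
    Visit 3.
    At 3: go left to 19.
      19 is a leaf — visit 19.
    At 3: no right child.
  At 11: go right to 17.
    17 is a leaf — visit 17.
At 32: go right to 28.
  Visit 28.
  At 28: no left child.
  At 28: go right to 26.
    Visit 26.
    At 26: go left to 8.
      Visit 8.
      At 8: go left to 2.
        2 is a leaf — visit 2.
      At 8: no right child.
    At 26: no right child.
Full pre-order sequence: 32, 11, 3, 19, 17, 28, 26, 8, 2.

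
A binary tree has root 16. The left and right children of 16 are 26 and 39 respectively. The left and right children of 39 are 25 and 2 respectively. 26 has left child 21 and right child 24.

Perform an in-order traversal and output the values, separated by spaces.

In-order visits the left subtree, then the node, then the right subtree.
At 16: go left to 26.
  At 26: go left to 21.
    21 is a leaf — visit 21.
  Visit 26.
  At 26: go right to 24.
    24 is a leaf — visit 24.
Visit 16.
At 16: go right to 39.
  At 39: go left to 25.
    25 is a leaf — visit 25.
  Visit 39.
  At 39: go right to 2.
    2 is a leaf — visit 2.

21 26 24 16 25 39 2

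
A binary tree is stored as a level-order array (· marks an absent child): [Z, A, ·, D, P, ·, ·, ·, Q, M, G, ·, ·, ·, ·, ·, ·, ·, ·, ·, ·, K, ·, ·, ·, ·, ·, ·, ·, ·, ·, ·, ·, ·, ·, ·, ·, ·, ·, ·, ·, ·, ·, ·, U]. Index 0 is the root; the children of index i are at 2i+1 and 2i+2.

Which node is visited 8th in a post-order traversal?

Post-order visits the left subtree, then the right subtree, then the node.
At Z: go left to A.
  At A: go left to D.
    At D: no left child.
    At D: go right to Q.
      Q is a leaf — visit Q.
    Visit D.
  At A: go right to P.
    At P: go left to M.
      M is a leaf — visit M.
    At P: go right to G.
      At G: go left to K.
        At K: no left child.
        At K: go right to U.
          U is a leaf — visit U.
        Visit K.
      At G: no right child.
      Visit G.
    Visit P.
  Visit A.
At Z: no right child.
Visit Z.
Full post-order sequence: Q, D, M, U, K, G, P, A, Z.

A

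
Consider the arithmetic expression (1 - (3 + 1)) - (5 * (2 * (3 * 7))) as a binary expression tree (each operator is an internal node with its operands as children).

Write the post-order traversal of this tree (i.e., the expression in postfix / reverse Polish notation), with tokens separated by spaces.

Post-order on an expression tree gives postfix notation: for each operator, emit left operand, right operand, then the operator.

1 3 1 + - 5 2 3 7 * * * -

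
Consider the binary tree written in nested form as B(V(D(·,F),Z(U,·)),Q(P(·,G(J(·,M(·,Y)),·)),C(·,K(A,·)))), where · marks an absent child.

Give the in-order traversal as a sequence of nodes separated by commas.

D, F, V, U, Z, B, P, J, M, Y, G, Q, C, A, K

In-order visits the left subtree, then the node, then the right subtree.
At B: go left to V.
  At V: go left to D.
    At D: no left child.
    Visit D.
    At D: go right to F.
      F is a leaf — visit F.
  Visit V.
  At V: go right to Z.
    At Z: go left to U.
      U is a leaf — visit U.
    Visit Z.
    At Z: no right child.
Visit B.
At B: go right to Q.
  At Q: go left to P.
    At P: no left child.
    Visit P.
    At P: go right to G.
      At G: go left to J.
        At J: no left child.
        Visit J.
        At J: go right to M.
          At M: no left child.
          Visit M.
          At M: go right to Y.
            Y is a leaf — visit Y.
      Visit G.
      At G: no right child.
  Visit Q.
  At Q: go right to C.
    At C: no left child.
    Visit C.
    At C: go right to K.
      At K: go left to A.
        A is a leaf — visit A.
      Visit K.
      At K: no right child.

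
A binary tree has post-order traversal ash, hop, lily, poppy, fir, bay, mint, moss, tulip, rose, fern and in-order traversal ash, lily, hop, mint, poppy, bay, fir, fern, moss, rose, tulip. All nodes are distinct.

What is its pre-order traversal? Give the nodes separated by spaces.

The last element of post-order is the root; it splits in-order into left and right subtrees.
Root fern: left subtree has 7 nodes {ash, lily, hop, mint, poppy, bay, fir}, right has 3 {moss, rose, tulip}.
  Root mint: left subtree has 3 nodes {ash, lily, hop}, right has 3 {poppy, bay, fir}.
    Root lily: left subtree has 1 node {ash}, right has 1 {hop}.
    Root bay: left subtree has 1 node {poppy}, right has 1 {fir}.
  Root rose: left subtree has 1 node {moss}, right has 1 {tulip}.

fern mint lily ash hop bay poppy fir rose moss tulip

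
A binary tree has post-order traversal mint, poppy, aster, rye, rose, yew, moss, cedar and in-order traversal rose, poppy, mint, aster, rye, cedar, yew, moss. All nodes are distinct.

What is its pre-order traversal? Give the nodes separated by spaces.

cedar rose rye aster poppy mint moss yew

The last element of post-order is the root; it splits in-order into left and right subtrees.
Root cedar: left subtree has 5 nodes {rose, poppy, mint, aster, rye}, right has 2 {yew, moss}.
  Root rose: left subtree has 0 nodes { }, right has 4 {poppy, mint, aster, rye}.
    Root rye: left subtree has 3 nodes {poppy, mint, aster}, right has 0 { }.
      Root aster: left subtree has 2 nodes {poppy, mint}, right has 0 { }.
        Root poppy: left subtree has 0 nodes { }, right has 1 {mint}.
  Root moss: left subtree has 1 node {yew}, right has 0 { }.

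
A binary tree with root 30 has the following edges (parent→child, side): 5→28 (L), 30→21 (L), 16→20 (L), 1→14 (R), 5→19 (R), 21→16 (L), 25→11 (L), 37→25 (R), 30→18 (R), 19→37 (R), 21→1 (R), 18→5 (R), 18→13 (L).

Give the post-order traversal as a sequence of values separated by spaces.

20 16 14 1 21 13 28 11 25 37 19 5 18 30

Post-order visits the left subtree, then the right subtree, then the node.
At 30: go left to 21.
  At 21: go left to 16.
    At 16: go left to 20.
      20 is a leaf — visit 20.
    At 16: no right child.
    Visit 16.
  At 21: go right to 1.
    At 1: no left child.
    At 1: go right to 14.
      14 is a leaf — visit 14.
    Visit 1.
  Visit 21.
At 30: go right to 18.
  At 18: go left to 13.
    13 is a leaf — visit 13.
  At 18: go right to 5.
    At 5: go left to 28.
      28 is a leaf — visit 28.
    At 5: go right to 19.
      At 19: no left child.
      At 19: go right to 37.
        At 37: no left child.
        At 37: go right to 25.
          At 25: go left to 11.
            11 is a leaf — visit 11.
          At 25: no right child.
          Visit 25.
        Visit 37.
      Visit 19.
    Visit 5.
  Visit 18.
Visit 30.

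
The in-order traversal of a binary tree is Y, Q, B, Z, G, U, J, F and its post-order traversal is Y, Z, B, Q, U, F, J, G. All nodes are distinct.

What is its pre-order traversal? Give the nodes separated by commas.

G, Q, Y, B, Z, J, U, F

The last element of post-order is the root; it splits in-order into left and right subtrees.
Root G: left subtree has 4 nodes {Y, Q, B, Z}, right has 3 {U, J, F}.
  Root Q: left subtree has 1 node {Y}, right has 2 {B, Z}.
    Root B: left subtree has 0 nodes { }, right has 1 {Z}.
  Root J: left subtree has 1 node {U}, right has 1 {F}.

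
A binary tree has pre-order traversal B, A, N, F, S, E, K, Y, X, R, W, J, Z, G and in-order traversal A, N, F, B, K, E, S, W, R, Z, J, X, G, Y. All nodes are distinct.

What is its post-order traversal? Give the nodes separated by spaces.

The first element of pre-order is the root; it splits in-order into left and right subtrees.
Root B: left subtree has 3 nodes {A, N, F}, right has 10 {K, E, S, W, R, Z, J, X, G, Y}.
  Root A: left subtree has 0 nodes { }, right has 2 {N, F}.
    Root N: left subtree has 0 nodes { }, right has 1 {F}.
  Root S: left subtree has 2 nodes {K, E}, right has 7 {W, R, Z, J, X, G, Y}.
    Root E: left subtree has 1 node {K}, right has 0 { }.
    Root Y: left subtree has 6 nodes {W, R, Z, J, X, G}, right has 0 { }.
      Root X: left subtree has 4 nodes {W, R, Z, J}, right has 1 {G}.
        Root R: left subtree has 1 node {W}, right has 2 {Z, J}.
          Root J: left subtree has 1 node {Z}, right has 0 { }.

F N A K E W Z J R G X Y S B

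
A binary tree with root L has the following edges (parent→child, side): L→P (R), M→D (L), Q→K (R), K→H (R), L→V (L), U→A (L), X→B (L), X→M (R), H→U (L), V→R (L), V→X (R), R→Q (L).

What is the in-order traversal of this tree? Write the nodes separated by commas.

In-order visits the left subtree, then the node, then the right subtree.
At L: go left to V.
  At V: go left to R.
    At R: go left to Q.
      At Q: no left child.
      Visit Q.
      At Q: go right to K.
        At K: no left child.
        Visit K.
        At K: go right to H.
          At H: go left to U.
            At U: go left to A.
              A is a leaf — visit A.
            Visit U.
            At U: no right child.
          Visit H.
          At H: no right child.
    Visit R.
    At R: no right child.
  Visit V.
  At V: go right to X.
    At X: go left to B.
      B is a leaf — visit B.
    Visit X.
    At X: go right to M.
      At M: go left to D.
        D is a leaf — visit D.
      Visit M.
      At M: no right child.
Visit L.
At L: go right to P.
  P is a leaf — visit P.

Q, K, A, U, H, R, V, B, X, D, M, L, P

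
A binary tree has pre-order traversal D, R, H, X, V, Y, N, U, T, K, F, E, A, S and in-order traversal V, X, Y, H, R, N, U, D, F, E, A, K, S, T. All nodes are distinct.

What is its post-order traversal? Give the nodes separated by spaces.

The first element of pre-order is the root; it splits in-order into left and right subtrees.
Root D: left subtree has 7 nodes {V, X, Y, H, R, N, U}, right has 6 {F, E, A, K, S, T}.
  Root R: left subtree has 4 nodes {V, X, Y, H}, right has 2 {N, U}.
    Root H: left subtree has 3 nodes {V, X, Y}, right has 0 { }.
      Root X: left subtree has 1 node {V}, right has 1 {Y}.
    Root N: left subtree has 0 nodes { }, right has 1 {U}.
  Root T: left subtree has 5 nodes {F, E, A, K, S}, right has 0 { }.
    Root K: left subtree has 3 nodes {F, E, A}, right has 1 {S}.
      Root F: left subtree has 0 nodes { }, right has 2 {E, A}.
        Root E: left subtree has 0 nodes { }, right has 1 {A}.

V Y X H U N R A E F S K T D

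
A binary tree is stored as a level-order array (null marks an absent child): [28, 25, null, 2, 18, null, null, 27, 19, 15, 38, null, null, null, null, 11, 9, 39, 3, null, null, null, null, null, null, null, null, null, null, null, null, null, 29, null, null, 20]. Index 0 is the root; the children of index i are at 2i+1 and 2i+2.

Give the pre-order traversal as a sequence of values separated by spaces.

28 25 2 27 11 29 9 19 39 20 3 18 15 38

Pre-order visits the node, then its left subtree, then its right subtree.
Visit 28.
At 28: go left to 25.
  Visit 25.
  At 25: go left to 2.
    Visit 2.
    At 2: go left to 27.
      Visit 27.
      At 27: go left to 11.
        Visit 11.
        At 11: no left child.
        At 11: go right to 29.
          29 is a leaf — visit 29.
      At 27: go right to 9.
        9 is a leaf — visit 9.
    At 2: go right to 19.
      Visit 19.
      At 19: go left to 39.
        Visit 39.
        At 39: go left to 20.
          20 is a leaf — visit 20.
        At 39: no right child.
      At 19: go right to 3.
        3 is a leaf — visit 3.
  At 25: go right to 18.
    Visit 18.
    At 18: go left to 15.
      15 is a leaf — visit 15.
    At 18: go right to 38.
      38 is a leaf — visit 38.
At 28: no right child.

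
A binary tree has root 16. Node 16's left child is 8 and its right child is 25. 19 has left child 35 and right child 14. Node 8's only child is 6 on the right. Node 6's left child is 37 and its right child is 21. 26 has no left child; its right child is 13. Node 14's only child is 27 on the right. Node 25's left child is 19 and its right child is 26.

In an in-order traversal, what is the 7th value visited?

19

In-order visits the left subtree, then the node, then the right subtree.
At 16: go left to 8.
  At 8: no left child.
  Visit 8.
  At 8: go right to 6.
    At 6: go left to 37.
      37 is a leaf — visit 37.
    Visit 6.
    At 6: go right to 21.
      21 is a leaf — visit 21.
Visit 16.
At 16: go right to 25.
  At 25: go left to 19.
    At 19: go left to 35.
      35 is a leaf — visit 35.
    Visit 19.
    At 19: go right to 14.
      At 14: no left child.
      Visit 14.
      At 14: go right to 27.
        27 is a leaf — visit 27.
  Visit 25.
  At 25: go right to 26.
    At 26: no left child.
    Visit 26.
    At 26: go right to 13.
      13 is a leaf — visit 13.
Full in-order sequence: 8, 37, 6, 21, 16, 35, 19, 14, 27, 25, 26, 13.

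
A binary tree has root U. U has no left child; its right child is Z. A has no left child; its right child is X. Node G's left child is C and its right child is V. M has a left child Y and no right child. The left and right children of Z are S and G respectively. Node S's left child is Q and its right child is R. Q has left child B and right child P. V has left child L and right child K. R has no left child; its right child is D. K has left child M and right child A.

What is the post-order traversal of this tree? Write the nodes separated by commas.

B, P, Q, D, R, S, C, L, Y, M, X, A, K, V, G, Z, U

Post-order visits the left subtree, then the right subtree, then the node.
At U: no left child.
At U: go right to Z.
  At Z: go left to S.
    At S: go left to Q.
      At Q: go left to B.
        B is a leaf — visit B.
      At Q: go right to P.
        P is a leaf — visit P.
      Visit Q.
    At S: go right to R.
      At R: no left child.
      At R: go right to D.
        D is a leaf — visit D.
      Visit R.
    Visit S.
  At Z: go right to G.
    At G: go left to C.
      C is a leaf — visit C.
    At G: go right to V.
      At V: go left to L.
        L is a leaf — visit L.
      At V: go right to K.
        At K: go left to M.
          At M: go left to Y.
            Y is a leaf — visit Y.
          At M: no right child.
          Visit M.
        At K: go right to A.
          At A: no left child.
          At A: go right to X.
            X is a leaf — visit X.
          Visit A.
        Visit K.
      Visit V.
    Visit G.
  Visit Z.
Visit U.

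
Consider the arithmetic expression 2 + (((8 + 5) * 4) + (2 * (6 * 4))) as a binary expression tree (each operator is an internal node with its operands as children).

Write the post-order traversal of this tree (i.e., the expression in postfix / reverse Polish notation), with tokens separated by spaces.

2 8 5 + 4 * 2 6 4 * * + +

Post-order on an expression tree gives postfix notation: for each operator, emit left operand, right operand, then the operator.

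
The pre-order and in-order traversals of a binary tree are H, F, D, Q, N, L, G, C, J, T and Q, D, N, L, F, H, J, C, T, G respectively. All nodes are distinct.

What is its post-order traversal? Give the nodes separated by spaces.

The first element of pre-order is the root; it splits in-order into left and right subtrees.
Root H: left subtree has 5 nodes {Q, D, N, L, F}, right has 4 {J, C, T, G}.
  Root F: left subtree has 4 nodes {Q, D, N, L}, right has 0 { }.
    Root D: left subtree has 1 node {Q}, right has 2 {N, L}.
      Root N: left subtree has 0 nodes { }, right has 1 {L}.
  Root G: left subtree has 3 nodes {J, C, T}, right has 0 { }.
    Root C: left subtree has 1 node {J}, right has 1 {T}.

Q L N D F J T C G H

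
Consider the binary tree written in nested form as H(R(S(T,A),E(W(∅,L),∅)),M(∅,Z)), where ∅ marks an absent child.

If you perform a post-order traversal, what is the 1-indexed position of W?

5

Post-order visits the left subtree, then the right subtree, then the node.
At H: go left to R.
  At R: go left to S.
    At S: go left to T.
      T is a leaf — visit T.
    At S: go right to A.
      A is a leaf — visit A.
    Visit S.
  At R: go right to E.
    At E: go left to W.
      At W: no left child.
      At W: go right to L.
        L is a leaf — visit L.
      Visit W.
    At E: no right child.
    Visit E.
  Visit R.
At H: go right to M.
  At M: no left child.
  At M: go right to Z.
    Z is a leaf — visit Z.
  Visit M.
Visit H.
Full post-order sequence: T, A, S, L, W, E, R, Z, M, H.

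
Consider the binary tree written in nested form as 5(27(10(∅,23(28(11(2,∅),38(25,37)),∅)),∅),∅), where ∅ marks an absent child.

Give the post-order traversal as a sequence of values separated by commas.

2, 11, 25, 37, 38, 28, 23, 10, 27, 5

Post-order visits the left subtree, then the right subtree, then the node.
At 5: go left to 27.
  At 27: go left to 10.
    At 10: no left child.
    At 10: go right to 23.
      At 23: go left to 28.
        At 28: go left to 11.
          At 11: go left to 2.
            2 is a leaf — visit 2.
          At 11: no right child.
          Visit 11.
        At 28: go right to 38.
          At 38: go left to 25.
            25 is a leaf — visit 25.
          At 38: go right to 37.
            37 is a leaf — visit 37.
          Visit 38.
        Visit 28.
      At 23: no right child.
      Visit 23.
    Visit 10.
  At 27: no right child.
  Visit 27.
At 5: no right child.
Visit 5.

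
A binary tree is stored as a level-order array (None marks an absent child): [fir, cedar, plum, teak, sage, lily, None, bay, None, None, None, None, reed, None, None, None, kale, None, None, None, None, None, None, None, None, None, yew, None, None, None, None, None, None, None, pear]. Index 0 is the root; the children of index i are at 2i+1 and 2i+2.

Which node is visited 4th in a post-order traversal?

teak

Post-order visits the left subtree, then the right subtree, then the node.
At fir: go left to cedar.
  At cedar: go left to teak.
    At teak: go left to bay.
      At bay: no left child.
      At bay: go right to kale.
        At kale: no left child.
        At kale: go right to pear.
          pear is a leaf — visit pear.
        Visit kale.
      Visit bay.
    At teak: no right child.
    Visit teak.
  At cedar: go right to sage.
    sage is a leaf — visit sage.
  Visit cedar.
At fir: go right to plum.
  At plum: go left to lily.
    At lily: no left child.
    At lily: go right to reed.
      At reed: no left child.
      At reed: go right to yew.
        yew is a leaf — visit yew.
      Visit reed.
    Visit lily.
  At plum: no right child.
  Visit plum.
Visit fir.
Full post-order sequence: pear, kale, bay, teak, sage, cedar, yew, reed, lily, plum, fir.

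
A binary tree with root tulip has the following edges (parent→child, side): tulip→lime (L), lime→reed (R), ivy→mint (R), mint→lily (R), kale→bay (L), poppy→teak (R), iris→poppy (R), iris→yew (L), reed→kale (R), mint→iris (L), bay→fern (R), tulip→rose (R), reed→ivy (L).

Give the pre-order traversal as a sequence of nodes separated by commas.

tulip, lime, reed, ivy, mint, iris, yew, poppy, teak, lily, kale, bay, fern, rose

Pre-order visits the node, then its left subtree, then its right subtree.
Visit tulip.
At tulip: go left to lime.
  Visit lime.
  At lime: no left child.
  At lime: go right to reed.
    Visit reed.
    At reed: go left to ivy.
      Visit ivy.
      At ivy: no left child.
      At ivy: go right to mint.
        Visit mint.
        At mint: go left to iris.
          Visit iris.
          At iris: go left to yew.
            yew is a leaf — visit yew.
          At iris: go right to poppy.
            Visit poppy.
            At poppy: no left child.
            At poppy: go right to teak.
              teak is a leaf — visit teak.
        At mint: go right to lily.
          lily is a leaf — visit lily.
    At reed: go right to kale.
      Visit kale.
      At kale: go left to bay.
        Visit bay.
        At bay: no left child.
        At bay: go right to fern.
          fern is a leaf — visit fern.
      At kale: no right child.
At tulip: go right to rose.
  rose is a leaf — visit rose.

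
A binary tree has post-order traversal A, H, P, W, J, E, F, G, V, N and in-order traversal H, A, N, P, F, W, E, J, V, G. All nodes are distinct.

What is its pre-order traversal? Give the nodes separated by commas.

N, H, A, V, F, P, E, W, J, G

The last element of post-order is the root; it splits in-order into left and right subtrees.
Root N: left subtree has 2 nodes {H, A}, right has 7 {P, F, W, E, J, V, G}.
  Root H: left subtree has 0 nodes { }, right has 1 {A}.
  Root V: left subtree has 5 nodes {P, F, W, E, J}, right has 1 {G}.
    Root F: left subtree has 1 node {P}, right has 3 {W, E, J}.
      Root E: left subtree has 1 node {W}, right has 1 {J}.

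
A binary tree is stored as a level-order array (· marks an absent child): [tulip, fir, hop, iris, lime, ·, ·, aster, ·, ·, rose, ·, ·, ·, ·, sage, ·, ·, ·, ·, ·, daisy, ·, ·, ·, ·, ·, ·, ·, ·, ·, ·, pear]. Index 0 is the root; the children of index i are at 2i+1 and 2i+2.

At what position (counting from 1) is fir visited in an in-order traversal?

In-order visits the left subtree, then the node, then the right subtree.
At tulip: go left to fir.
  At fir: go left to iris.
    At iris: go left to aster.
      At aster: go left to sage.
        At sage: no left child.
        Visit sage.
        At sage: go right to pear.
          pear is a leaf — visit pear.
      Visit aster.
      At aster: no right child.
    Visit iris.
    At iris: no right child.
  Visit fir.
  At fir: go right to lime.
    At lime: no left child.
    Visit lime.
    At lime: go right to rose.
      At rose: go left to daisy.
        daisy is a leaf — visit daisy.
      Visit rose.
      At rose: no right child.
Visit tulip.
At tulip: go right to hop.
  hop is a leaf — visit hop.
Full in-order sequence: sage, pear, aster, iris, fir, lime, daisy, rose, tulip, hop.

5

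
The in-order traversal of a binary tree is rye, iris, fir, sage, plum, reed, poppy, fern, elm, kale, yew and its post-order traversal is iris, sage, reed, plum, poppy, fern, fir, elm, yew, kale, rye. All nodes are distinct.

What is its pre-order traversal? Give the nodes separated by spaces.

rye kale elm fir iris fern poppy plum sage reed yew

The last element of post-order is the root; it splits in-order into left and right subtrees.
Root rye: left subtree has 0 nodes { }, right has 10 {iris, fir, sage, plum, reed, poppy, fern, elm, kale, yew}.
  Root kale: left subtree has 8 nodes {iris, fir, sage, plum, reed, poppy, fern, elm}, right has 1 {yew}.
    Root elm: left subtree has 7 nodes {iris, fir, sage, plum, reed, poppy, fern}, right has 0 { }.
      Root fir: left subtree has 1 node {iris}, right has 5 {sage, plum, reed, poppy, fern}.
        Root fern: left subtree has 4 nodes {sage, plum, reed, poppy}, right has 0 { }.
          Root poppy: left subtree has 3 nodes {sage, plum, reed}, right has 0 { }.
            Root plum: left subtree has 1 node {sage}, right has 1 {reed}.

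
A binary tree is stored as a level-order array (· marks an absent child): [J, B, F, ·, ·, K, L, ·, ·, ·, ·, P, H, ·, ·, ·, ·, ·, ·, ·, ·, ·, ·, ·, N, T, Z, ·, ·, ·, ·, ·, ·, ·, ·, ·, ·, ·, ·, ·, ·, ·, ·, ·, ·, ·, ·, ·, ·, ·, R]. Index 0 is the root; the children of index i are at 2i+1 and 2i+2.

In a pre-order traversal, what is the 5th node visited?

P

Pre-order visits the node, then its left subtree, then its right subtree.
Visit J.
At J: go left to B.
  B is a leaf — visit B.
At J: go right to F.
  Visit F.
  At F: go left to K.
    Visit K.
    At K: go left to P.
      Visit P.
      At P: no left child.
      At P: go right to N.
        Visit N.
        At N: no left child.
        At N: go right to R.
          R is a leaf — visit R.
    At K: go right to H.
      Visit H.
      At H: go left to T.
        T is a leaf — visit T.
      At H: go right to Z.
        Z is a leaf — visit Z.
  At F: go right to L.
    L is a leaf — visit L.
Full pre-order sequence: J, B, F, K, P, N, R, H, T, Z, L.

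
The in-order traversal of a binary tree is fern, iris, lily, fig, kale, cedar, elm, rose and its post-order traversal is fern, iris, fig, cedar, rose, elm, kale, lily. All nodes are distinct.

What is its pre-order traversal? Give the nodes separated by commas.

The last element of post-order is the root; it splits in-order into left and right subtrees.
Root lily: left subtree has 2 nodes {fern, iris}, right has 5 {fig, kale, cedar, elm, rose}.
  Root iris: left subtree has 1 node {fern}, right has 0 { }.
  Root kale: left subtree has 1 node {fig}, right has 3 {cedar, elm, rose}.
    Root elm: left subtree has 1 node {cedar}, right has 1 {rose}.

lily, iris, fern, kale, fig, elm, cedar, rose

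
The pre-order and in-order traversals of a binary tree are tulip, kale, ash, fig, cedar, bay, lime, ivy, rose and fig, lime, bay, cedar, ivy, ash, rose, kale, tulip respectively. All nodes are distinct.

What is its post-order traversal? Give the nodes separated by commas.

lime, bay, ivy, cedar, fig, rose, ash, kale, tulip

The first element of pre-order is the root; it splits in-order into left and right subtrees.
Root tulip: left subtree has 8 nodes {fig, lime, bay, cedar, ivy, ash, rose, kale}, right has 0 { }.
  Root kale: left subtree has 7 nodes {fig, lime, bay, cedar, ivy, ash, rose}, right has 0 { }.
    Root ash: left subtree has 5 nodes {fig, lime, bay, cedar, ivy}, right has 1 {rose}.
      Root fig: left subtree has 0 nodes { }, right has 4 {lime, bay, cedar, ivy}.
        Root cedar: left subtree has 2 nodes {lime, bay}, right has 1 {ivy}.
          Root bay: left subtree has 1 node {lime}, right has 0 { }.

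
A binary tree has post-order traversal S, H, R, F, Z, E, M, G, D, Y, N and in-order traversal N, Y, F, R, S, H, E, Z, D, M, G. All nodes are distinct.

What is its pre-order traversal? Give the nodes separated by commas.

The last element of post-order is the root; it splits in-order into left and right subtrees.
Root N: left subtree has 0 nodes { }, right has 10 {Y, F, R, S, H, E, Z, D, M, G}.
  Root Y: left subtree has 0 nodes { }, right has 9 {F, R, S, H, E, Z, D, M, G}.
    Root D: left subtree has 6 nodes {F, R, S, H, E, Z}, right has 2 {M, G}.
      Root E: left subtree has 4 nodes {F, R, S, H}, right has 1 {Z}.
        Root F: left subtree has 0 nodes { }, right has 3 {R, S, H}.
          Root R: left subtree has 0 nodes { }, right has 2 {S, H}.
            Root H: left subtree has 1 node {S}, right has 0 { }.
      Root G: left subtree has 1 node {M}, right has 0 { }.

N, Y, D, E, F, R, H, S, Z, G, M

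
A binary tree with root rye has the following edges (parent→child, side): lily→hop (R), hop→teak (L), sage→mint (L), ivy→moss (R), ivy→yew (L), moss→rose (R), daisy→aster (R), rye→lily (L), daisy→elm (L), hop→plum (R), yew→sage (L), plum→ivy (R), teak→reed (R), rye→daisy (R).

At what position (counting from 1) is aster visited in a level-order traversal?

Level-order visits nodes level by level from the root, left to right within each level.
Level 0: rye
Level 1: lily, daisy
Level 2: hop, elm, aster
Level 3: teak, plum
Level 4: reed, ivy
Level 5: yew, moss
Level 6: sage, rose
Level 7: mint
Full level-order sequence: rye, lily, daisy, hop, elm, aster, teak, plum, reed, ivy, yew, moss, sage, rose, mint.

6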